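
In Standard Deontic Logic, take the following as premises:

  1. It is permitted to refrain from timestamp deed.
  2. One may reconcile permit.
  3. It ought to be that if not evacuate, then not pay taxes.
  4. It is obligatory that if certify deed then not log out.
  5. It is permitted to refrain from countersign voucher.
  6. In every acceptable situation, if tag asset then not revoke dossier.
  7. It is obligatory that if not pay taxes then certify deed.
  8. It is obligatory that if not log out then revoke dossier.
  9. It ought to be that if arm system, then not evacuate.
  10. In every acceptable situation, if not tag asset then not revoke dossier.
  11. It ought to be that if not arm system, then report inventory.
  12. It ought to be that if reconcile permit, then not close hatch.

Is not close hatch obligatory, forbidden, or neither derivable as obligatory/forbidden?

Neither

Premise 12 is O(reconcile_permit → ¬close_hatch), but O(reconcile_permit) is not derivable from the premises (the permission P(reconcile_permit) asserts only ¬O(¬reconcile_permit), not O(reconcile_permit)), so it does not yield O(¬close_hatch).
No premise or chain of K-axiom applications forces O(¬close_hatch), and none forces O(close_hatch). So ¬close_hatch is neither obligatory nor forbidden under these norms.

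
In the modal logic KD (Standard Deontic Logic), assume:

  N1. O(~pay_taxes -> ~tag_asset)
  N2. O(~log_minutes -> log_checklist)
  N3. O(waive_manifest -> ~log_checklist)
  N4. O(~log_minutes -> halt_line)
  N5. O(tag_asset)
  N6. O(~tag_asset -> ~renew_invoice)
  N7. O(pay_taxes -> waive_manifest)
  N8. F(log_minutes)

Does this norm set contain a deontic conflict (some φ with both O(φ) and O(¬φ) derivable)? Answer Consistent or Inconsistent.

Inconsistent

Premise 5 gives O(tag_asset).
The contrapositive of premise 1 (O(~pay_taxes -> ~tag_asset)) is O(tag_asset -> pay_taxes), and O(tag_asset) is already established, so O(pay_taxes).
With premise 7, O(pay_taxes -> waive_manifest), the K-axiom yields O(waive_manifest).
From O(waive_manifest) and premise 3, O(waive_manifest -> ~log_checklist), we obtain O(~log_checklist).
The contrapositive of premise 2 (O(~log_minutes -> log_checklist)) is O(~log_checklist -> log_minutes), and O(~log_checklist) is already established, so O(log_minutes).
Yet premise 8 is F(log_minutes), i.e. O(~log_minutes).
We now have both O(log_minutes) and O(~log_minutes) — log_minutes is simultaneously obligatory and forbidden, violating the D-axiom.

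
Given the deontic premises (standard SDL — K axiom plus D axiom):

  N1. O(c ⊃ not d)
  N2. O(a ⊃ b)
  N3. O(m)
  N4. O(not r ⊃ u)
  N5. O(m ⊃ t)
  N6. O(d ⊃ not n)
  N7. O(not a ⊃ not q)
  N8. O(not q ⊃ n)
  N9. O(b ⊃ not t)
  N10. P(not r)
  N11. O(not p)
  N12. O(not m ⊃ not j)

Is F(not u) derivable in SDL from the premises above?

Premise 4 is O(not r ⊃ u), but O(not r) is not derivable from the premises (the permission P(not r) asserts only not O(r), not O(not r)), so it does not yield O(u).
No other premise forces O(u). An ideal world satisfying every premise can still have not u true, so F(not u) is not derivable.

No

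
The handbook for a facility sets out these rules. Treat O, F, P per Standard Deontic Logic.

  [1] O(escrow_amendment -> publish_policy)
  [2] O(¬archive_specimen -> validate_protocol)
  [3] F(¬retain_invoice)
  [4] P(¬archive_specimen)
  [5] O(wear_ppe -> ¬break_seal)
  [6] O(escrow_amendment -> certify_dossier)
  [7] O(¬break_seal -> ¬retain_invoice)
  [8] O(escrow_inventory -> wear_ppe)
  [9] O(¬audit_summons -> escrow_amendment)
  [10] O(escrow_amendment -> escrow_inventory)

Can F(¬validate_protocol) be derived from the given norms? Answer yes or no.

No

Premise 2 is O(¬archive_specimen -> validate_protocol), but O(¬archive_specimen) is not derivable from the premises (the permission P(¬archive_specimen) asserts only ¬O(archive_specimen), not O(¬archive_specimen)), so it does not yield O(validate_protocol).
No other premise forces O(validate_protocol). An ideal world satisfying every premise can still have ¬validate_protocol true, so F(¬validate_protocol) is not derivable.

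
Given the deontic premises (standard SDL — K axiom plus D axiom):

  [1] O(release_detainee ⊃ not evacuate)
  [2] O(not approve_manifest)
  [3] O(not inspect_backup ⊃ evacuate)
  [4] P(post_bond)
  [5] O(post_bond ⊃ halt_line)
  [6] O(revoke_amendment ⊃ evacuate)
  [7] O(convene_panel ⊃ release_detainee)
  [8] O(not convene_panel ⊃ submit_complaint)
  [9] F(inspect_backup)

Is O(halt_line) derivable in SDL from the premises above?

Premise 5 is O(post_bond ⊃ halt_line), but O(post_bond) is not derivable from the premises (the permission P(post_bond) asserts only not O(not post_bond), not O(post_bond)), so it does not yield O(halt_line).
No other premise forces O(halt_line). An ideal world satisfying every premise can still have halt_line false, so O(halt_line) is not derivable.

No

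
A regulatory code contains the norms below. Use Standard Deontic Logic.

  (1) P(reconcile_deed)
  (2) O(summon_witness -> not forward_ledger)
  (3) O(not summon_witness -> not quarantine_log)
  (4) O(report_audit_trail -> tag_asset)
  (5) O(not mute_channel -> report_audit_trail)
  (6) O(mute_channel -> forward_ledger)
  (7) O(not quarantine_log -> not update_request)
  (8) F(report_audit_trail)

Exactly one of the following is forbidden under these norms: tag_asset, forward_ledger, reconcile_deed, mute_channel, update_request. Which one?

Premise 8 is F(report_audit_trail), i.e. O(not report_audit_trail).
The contrapositive of premise 5 (O(not mute_channel -> report_audit_trail)) is O(not report_audit_trail -> mute_channel), and O(not report_audit_trail) is already established, so O(mute_channel).
Premise 6 is O(mute_channel -> forward_ledger); since O(mute_channel), deontic closure gives O(forward_ledger).
Premise 2, O(summon_witness -> not forward_ledger), contraposes to O(forward_ledger -> not summon_witness); with O(forward_ledger) we get O(not summon_witness).
Applying K to premise 3 (O(not summon_witness -> not quarantine_log)) and O(not summon_witness) yields O(not quarantine_log).
Applying K to premise 7 (O(not quarantine_log -> not update_request)) and O(not quarantine_log) yields O(not update_request).
So O(not update_request) holds, i.e. update_request is forbidden. None of the other listed options is forbidden under the premises.

update_request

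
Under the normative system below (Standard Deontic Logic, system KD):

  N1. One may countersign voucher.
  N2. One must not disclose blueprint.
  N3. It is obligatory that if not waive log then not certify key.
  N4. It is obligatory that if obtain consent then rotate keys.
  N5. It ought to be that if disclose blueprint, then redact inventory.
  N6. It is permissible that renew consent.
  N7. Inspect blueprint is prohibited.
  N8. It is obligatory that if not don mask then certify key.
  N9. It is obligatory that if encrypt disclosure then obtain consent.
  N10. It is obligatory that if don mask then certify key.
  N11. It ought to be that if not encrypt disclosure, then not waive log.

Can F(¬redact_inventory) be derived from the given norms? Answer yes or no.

No

Premise 5 is O(disclose_blueprint → redact_inventory), but O(disclose_blueprint) is not derivable from the premises, so it does not yield O(redact_inventory).
No other premise forces O(redact_inventory). An ideal world satisfying every premise can still have ¬redact_inventory true, so F(¬redact_inventory) is not derivable.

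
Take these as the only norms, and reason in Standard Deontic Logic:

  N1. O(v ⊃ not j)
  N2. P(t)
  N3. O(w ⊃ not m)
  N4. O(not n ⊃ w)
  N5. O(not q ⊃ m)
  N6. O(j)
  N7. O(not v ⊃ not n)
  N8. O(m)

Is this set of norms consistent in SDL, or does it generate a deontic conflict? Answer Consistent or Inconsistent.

Inconsistent

Premise 8 states O(m) outright.
Premise 3 is O(w ⊃ not m); contrapositively O(m ⊃ not w). Since O(m) holds, K gives O(not w).
Premise 4 is O(not n ⊃ w); contrapositively O(not w ⊃ n). Since O(not w) holds, K gives O(n).
Premise 7, O(not v ⊃ not n), contraposes to O(n ⊃ v); with O(n) we get O(v).
From O(v) and premise 1, O(v ⊃ not j), we obtain O(not j).
But premise 6 directly asserts O(j).
We now have both O(not j) and O(j) — j is simultaneously obligatory and forbidden, violating the D-axiom.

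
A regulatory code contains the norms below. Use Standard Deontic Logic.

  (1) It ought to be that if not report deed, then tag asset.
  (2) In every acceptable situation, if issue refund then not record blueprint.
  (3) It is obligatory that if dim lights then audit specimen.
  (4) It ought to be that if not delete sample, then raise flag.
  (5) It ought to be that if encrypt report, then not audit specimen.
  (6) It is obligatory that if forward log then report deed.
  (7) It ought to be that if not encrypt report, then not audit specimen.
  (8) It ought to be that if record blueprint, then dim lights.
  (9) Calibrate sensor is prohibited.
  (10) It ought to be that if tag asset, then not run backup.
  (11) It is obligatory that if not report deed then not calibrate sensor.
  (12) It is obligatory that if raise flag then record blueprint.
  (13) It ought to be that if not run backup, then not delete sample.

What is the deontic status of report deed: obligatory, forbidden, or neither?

Obligatory

Premises 5 and 7 are O(encrypt_report → ¬audit_specimen) and O(¬encrypt_report → ¬audit_specimen); every ideal world satisfies encrypt_report or ¬encrypt_report, so in either case ¬audit_specimen holds — hence O(¬audit_specimen).
Premise 3, O(dim_lights → audit_specimen), contraposes to O(¬audit_specimen → ¬dim_lights); with O(¬audit_specimen) we get O(¬dim_lights).
The contrapositive of premise 8 (O(record_blueprint → dim_lights)) is O(¬dim_lights → ¬record_blueprint), and O(¬dim_lights) is already established, so O(¬record_blueprint).
Premise 12, O(raise_flag → record_blueprint), contraposes to O(¬record_blueprint → ¬raise_flag); with O(¬record_blueprint) we get O(¬raise_flag).
The contrapositive of premise 4 (O(¬delete_sample → raise_flag)) is O(¬raise_flag → delete_sample), and O(¬raise_flag) is already established, so O(delete_sample).
The contrapositive of premise 13 (O(¬run_backup → ¬delete_sample)) is O(delete_sample → run_backup), and O(delete_sample) is already established, so O(run_backup).
Premise 10, O(tag_asset → ¬run_backup), contraposes to O(run_backup → ¬tag_asset); with O(run_backup) we get O(¬tag_asset).
Premise 1, O(¬report_deed → tag_asset), contraposes to O(¬tag_asset → report_deed); with O(¬tag_asset) we get O(report_deed).
Premises 2, 6, 9, 11 do not contribute to this derivation.
Hence report_deed is obligatory.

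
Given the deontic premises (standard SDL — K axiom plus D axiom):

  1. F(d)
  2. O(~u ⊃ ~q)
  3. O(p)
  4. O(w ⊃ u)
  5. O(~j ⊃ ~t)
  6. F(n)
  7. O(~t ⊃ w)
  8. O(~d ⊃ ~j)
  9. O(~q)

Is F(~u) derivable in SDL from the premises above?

Premise 1 is F(d), i.e. O(~d).
From O(~d) and premise 8, O(~d ⊃ ~j), we obtain O(~j).
From O(~j) and premise 5, O(~j ⊃ ~t), we obtain O(~t).
Applying K to premise 7 (O(~t ⊃ w)) and O(~t) yields O(w).
With premise 4, O(w ⊃ u), the K-axiom yields O(u).
Premises 2, 3, 6, 9 do not contribute to this derivation.
So O(u) holds, i.e. F(~u). The claim follows.

Yes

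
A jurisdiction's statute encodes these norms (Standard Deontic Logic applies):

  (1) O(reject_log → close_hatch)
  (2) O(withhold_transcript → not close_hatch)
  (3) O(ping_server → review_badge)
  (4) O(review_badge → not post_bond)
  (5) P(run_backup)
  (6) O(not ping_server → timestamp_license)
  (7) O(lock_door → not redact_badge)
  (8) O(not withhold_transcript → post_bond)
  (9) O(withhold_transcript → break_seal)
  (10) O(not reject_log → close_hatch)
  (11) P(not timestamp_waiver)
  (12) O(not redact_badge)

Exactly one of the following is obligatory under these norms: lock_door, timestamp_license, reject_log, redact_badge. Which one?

Premises 10 and 1 are O(not reject_log → close_hatch) and O(reject_log → close_hatch); every ideal world satisfies not reject_log or reject_log, so in either case close_hatch holds — hence O(close_hatch).
Premise 2, O(withhold_transcript → not close_hatch), contraposes to O(close_hatch → not withhold_transcript); with O(close_hatch) we get O(not withhold_transcript).
Applying K to premise 8 (O(not withhold_transcript → post_bond)) and O(not withhold_transcript) yields O(post_bond).
Premise 4 is O(review_badge → not post_bond); contrapositively O(post_bond → not review_badge). Since O(post_bond) holds, K gives O(not review_badge).
Premise 3 is O(ping_server → review_badge); contrapositively O(not review_badge → not ping_server). Since O(not review_badge) holds, K gives O(not ping_server).
Applying K to premise 6 (O(not ping_server → timestamp_license)) and O(not ping_server) yields O(timestamp_license).
So O(timestamp_license) holds — timestamp_license is obligatory. None of the other listed options is made obligatory by any chain of premises.

timestamp_license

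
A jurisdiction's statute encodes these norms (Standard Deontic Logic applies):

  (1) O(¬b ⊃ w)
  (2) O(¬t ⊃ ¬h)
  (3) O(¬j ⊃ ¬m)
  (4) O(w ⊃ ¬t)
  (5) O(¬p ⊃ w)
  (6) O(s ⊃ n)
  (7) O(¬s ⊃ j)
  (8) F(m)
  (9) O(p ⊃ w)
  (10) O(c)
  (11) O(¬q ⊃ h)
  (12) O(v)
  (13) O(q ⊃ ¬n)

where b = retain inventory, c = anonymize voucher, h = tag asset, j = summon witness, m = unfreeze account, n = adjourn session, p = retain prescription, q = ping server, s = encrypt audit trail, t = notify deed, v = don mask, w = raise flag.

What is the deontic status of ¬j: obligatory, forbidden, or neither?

Premises 5 and 9 are O(¬p ⊃ w) and O(p ⊃ w); every ideal world satisfies ¬p or p, so in either case w holds — hence O(w).
Premise 4 is O(w ⊃ ¬t); since O(w), deontic closure gives O(¬t).
Premise 2 is O(¬t ⊃ ¬h); since O(¬t), deontic closure gives O(¬h).
Premise 11 is O(¬q ⊃ h); contrapositively O(¬h ⊃ q). Since O(¬h) holds, K gives O(q).
With premise 13, O(q ⊃ ¬n), the K-axiom yields O(¬n).
Premise 6, O(s ⊃ n), contraposes to O(¬n ⊃ ¬s); with O(¬n) we get O(¬s).
With premise 7, O(¬s ⊃ j), the K-axiom yields O(j).
Premises 1, 3, 8, 10, 12 do not contribute to this derivation.
Thus O(j), which is F(¬j): ¬j is forbidden.

Forbidden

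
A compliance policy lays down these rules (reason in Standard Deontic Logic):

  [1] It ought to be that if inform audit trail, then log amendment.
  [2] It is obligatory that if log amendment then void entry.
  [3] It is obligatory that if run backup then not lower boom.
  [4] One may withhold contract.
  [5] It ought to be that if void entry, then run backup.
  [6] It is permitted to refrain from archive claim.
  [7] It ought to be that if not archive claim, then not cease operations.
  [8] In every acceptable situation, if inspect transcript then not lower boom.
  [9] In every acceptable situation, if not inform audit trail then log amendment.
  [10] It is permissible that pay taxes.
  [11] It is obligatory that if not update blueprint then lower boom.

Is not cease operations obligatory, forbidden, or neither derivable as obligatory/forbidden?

Premise 7 is O(¬archive_claim → ¬cease_operations), but O(¬archive_claim) is not derivable from the premises (the permission P(¬archive_claim) asserts only ¬O(archive_claim), not O(¬archive_claim)), so it does not yield O(¬cease_operations).
No premise or chain of K-axiom applications forces O(¬cease_operations), and none forces O(cease_operations). So ¬cease_operations is neither obligatory nor forbidden under these norms.

Neither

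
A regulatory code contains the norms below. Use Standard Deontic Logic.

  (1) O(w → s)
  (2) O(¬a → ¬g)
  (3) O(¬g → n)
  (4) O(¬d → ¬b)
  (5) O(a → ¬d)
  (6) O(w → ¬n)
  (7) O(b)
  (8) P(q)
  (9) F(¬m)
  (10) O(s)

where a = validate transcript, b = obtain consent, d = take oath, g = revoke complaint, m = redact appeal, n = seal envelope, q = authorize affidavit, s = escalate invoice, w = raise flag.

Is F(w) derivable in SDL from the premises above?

From premise 7 we have O(b).
The contrapositive of premise 4 (O(¬d → ¬b)) is O(b → d), and O(b) is already established, so O(d).
The contrapositive of premise 5 (O(a → ¬d)) is O(d → ¬a), and O(d) is already established, so O(¬a).
With premise 2, O(¬a → ¬g), the K-axiom yields O(¬g).
From O(¬g) and premise 3, O(¬g → n), we obtain O(n).
Premise 6 is O(w → ¬n); contrapositively O(n → ¬w). Since O(n) holds, K gives O(¬w).
Premises 1, 8, 9, 10 do not contribute to this derivation.
So O(¬w) holds, i.e. F(w). The claim follows.

Yes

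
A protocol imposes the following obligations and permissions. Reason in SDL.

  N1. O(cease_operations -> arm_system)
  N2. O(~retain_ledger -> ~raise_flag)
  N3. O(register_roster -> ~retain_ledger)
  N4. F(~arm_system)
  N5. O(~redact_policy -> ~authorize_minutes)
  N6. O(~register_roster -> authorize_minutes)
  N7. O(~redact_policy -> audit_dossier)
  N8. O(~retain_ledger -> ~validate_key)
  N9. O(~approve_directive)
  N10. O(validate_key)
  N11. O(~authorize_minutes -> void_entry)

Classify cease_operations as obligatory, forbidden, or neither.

Neither

Premise 1 is O(cease_operations -> arm_system); even if O(arm_system) held, inferring O(cease_operations) would be affirming the consequent — invalid.
No premise or chain of K-axiom applications forces O(cease_operations), and none forces O(~cease_operations). So cease_operations is neither obligatory nor forbidden under these norms.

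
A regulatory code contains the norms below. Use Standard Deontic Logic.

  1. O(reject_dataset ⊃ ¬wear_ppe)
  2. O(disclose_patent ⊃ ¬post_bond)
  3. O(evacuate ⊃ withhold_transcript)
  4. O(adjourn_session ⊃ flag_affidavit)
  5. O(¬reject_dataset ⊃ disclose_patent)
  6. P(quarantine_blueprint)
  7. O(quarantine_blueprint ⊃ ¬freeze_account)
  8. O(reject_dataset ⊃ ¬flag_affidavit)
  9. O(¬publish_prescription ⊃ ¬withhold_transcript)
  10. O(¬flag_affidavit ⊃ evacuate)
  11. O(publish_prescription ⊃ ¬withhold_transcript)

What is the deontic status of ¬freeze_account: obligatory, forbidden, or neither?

Neither

Premise 7 is O(quarantine_blueprint ⊃ ¬freeze_account), but O(quarantine_blueprint) is not derivable from the premises (the permission P(quarantine_blueprint) asserts only ¬O(¬quarantine_blueprint), not O(quarantine_blueprint)), so it does not yield O(¬freeze_account).
No premise or chain of K-axiom applications forces O(¬freeze_account), and none forces O(freeze_account). So ¬freeze_account is neither obligatory nor forbidden under these norms.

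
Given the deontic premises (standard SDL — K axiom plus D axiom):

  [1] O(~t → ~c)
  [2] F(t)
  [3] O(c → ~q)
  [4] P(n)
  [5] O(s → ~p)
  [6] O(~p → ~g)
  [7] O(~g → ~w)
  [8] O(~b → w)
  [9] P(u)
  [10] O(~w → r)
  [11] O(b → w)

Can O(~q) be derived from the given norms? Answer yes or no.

Premise 3 is O(c → ~q), but O(c) is not derivable from the premises, so it does not yield O(~q).
No other premise forces O(~q). An ideal world satisfying every premise can still have ~q false, so O(~q) is not derivable.

No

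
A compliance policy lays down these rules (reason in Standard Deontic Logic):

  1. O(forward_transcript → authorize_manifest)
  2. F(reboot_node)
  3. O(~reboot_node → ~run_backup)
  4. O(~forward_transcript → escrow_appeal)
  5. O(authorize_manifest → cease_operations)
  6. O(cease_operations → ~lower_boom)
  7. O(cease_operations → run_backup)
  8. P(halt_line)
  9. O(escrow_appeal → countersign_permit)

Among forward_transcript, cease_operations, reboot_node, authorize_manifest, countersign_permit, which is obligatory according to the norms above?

F(reboot_node) at premise 2 means O(~reboot_node).
From O(~reboot_node) and premise 3, O(~reboot_node → ~run_backup), we obtain O(~run_backup).
Premise 7, O(cease_operations → run_backup), contraposes to O(~run_backup → ~cease_operations); with O(~run_backup) we get O(~cease_operations).
Premise 5 is O(authorize_manifest → cease_operations); contrapositively O(~cease_operations → ~authorize_manifest). Since O(~cease_operations) holds, K gives O(~authorize_manifest).
Premise 1, O(forward_transcript → authorize_manifest), contraposes to O(~authorize_manifest → ~forward_transcript); with O(~authorize_manifest) we get O(~forward_transcript).
Applying K to premise 4 (O(~forward_transcript → escrow_appeal)) and O(~forward_transcript) yields O(escrow_appeal).
With premise 9, O(escrow_appeal → countersign_permit), the K-axiom yields O(countersign_permit).
So O(countersign_permit) holds — countersign_permit is obligatory. None of the other listed options is made obligatory by any chain of premises.

countersign_permit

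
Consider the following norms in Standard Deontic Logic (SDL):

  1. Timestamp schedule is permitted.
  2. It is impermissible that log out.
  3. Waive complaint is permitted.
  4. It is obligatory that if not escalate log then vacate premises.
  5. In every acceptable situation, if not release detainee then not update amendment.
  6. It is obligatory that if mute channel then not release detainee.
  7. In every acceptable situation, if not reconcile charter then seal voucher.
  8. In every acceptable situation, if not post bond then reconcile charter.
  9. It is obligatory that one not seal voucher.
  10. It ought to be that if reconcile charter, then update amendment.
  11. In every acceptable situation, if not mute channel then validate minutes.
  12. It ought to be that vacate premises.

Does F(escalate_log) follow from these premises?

Premise 4 is O(¬escalate_log → vacate_premises); even if O(vacate_premises) held, inferring O(¬escalate_log) would be affirming the consequent — invalid.
No other premise forces O(¬escalate_log). An ideal world satisfying every premise can still have escalate_log true, so F(escalate_log) is not derivable.

No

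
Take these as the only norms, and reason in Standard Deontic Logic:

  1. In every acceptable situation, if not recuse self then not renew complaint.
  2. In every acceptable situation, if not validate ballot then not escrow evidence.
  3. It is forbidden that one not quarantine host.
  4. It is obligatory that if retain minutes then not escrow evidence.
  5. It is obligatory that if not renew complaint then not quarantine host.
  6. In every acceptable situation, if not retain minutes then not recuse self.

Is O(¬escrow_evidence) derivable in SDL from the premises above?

Yes

F(¬quarantine_host) at premise 3 means O(quarantine_host).
Premise 5, O(¬renew_complaint → ¬quarantine_host), contraposes to O(quarantine_host → renew_complaint); with O(quarantine_host) we get O(renew_complaint).
Premise 1 is O(¬recuse_self → ¬renew_complaint); contrapositively O(renew_complaint → recuse_self). Since O(renew_complaint) holds, K gives O(recuse_self).
Premise 6, O(¬retain_minutes → ¬recuse_self), contraposes to O(recuse_self → retain_minutes); with O(recuse_self) we get O(retain_minutes).
Applying K to premise 4 (O(retain_minutes → ¬escrow_evidence)) and O(retain_minutes) yields O(¬escrow_evidence).
Premise 2 does not contribute to this derivation.
So O(¬escrow_evidence) follows.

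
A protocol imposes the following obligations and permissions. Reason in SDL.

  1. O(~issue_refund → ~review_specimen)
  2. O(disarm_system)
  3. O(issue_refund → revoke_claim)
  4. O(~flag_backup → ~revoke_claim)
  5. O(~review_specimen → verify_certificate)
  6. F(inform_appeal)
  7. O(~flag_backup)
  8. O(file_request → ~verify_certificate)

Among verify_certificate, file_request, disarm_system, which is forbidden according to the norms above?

file_request

From premise 7 we have O(~flag_backup).
With premise 4, O(~flag_backup → ~revoke_claim), the K-axiom yields O(~revoke_claim).
Premise 3 is O(issue_refund → revoke_claim); contrapositively O(~revoke_claim → ~issue_refund). Since O(~revoke_claim) holds, K gives O(~issue_refund).
Premise 1 is O(~issue_refund → ~review_specimen); since O(~issue_refund), deontic closure gives O(~review_specimen).
Premise 5 is O(~review_specimen → verify_certificate); since O(~review_specimen), deontic closure gives O(verify_certificate).
Premise 8 is O(file_request → ~verify_certificate); contrapositively O(verify_certificate → ~file_request). Since O(verify_certificate) holds, K gives O(~file_request).
So O(~file_request) holds, i.e. file_request is forbidden. None of the other listed options is forbidden under the premises.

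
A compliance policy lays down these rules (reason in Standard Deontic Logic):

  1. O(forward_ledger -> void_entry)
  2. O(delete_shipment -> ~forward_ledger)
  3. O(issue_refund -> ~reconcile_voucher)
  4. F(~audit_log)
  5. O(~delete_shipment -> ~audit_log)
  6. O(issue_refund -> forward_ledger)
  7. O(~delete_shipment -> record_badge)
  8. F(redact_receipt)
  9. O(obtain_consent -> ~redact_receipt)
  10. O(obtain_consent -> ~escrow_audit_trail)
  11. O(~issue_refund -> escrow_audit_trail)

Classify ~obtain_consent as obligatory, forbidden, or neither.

Obligatory

Premise 4 is F(~audit_log), i.e. O(audit_log).
Premise 5 is O(~delete_shipment -> ~audit_log); contrapositively O(audit_log -> delete_shipment). Since O(audit_log) holds, K gives O(delete_shipment).
Premise 2 is O(delete_shipment -> ~forward_ledger); since O(delete_shipment), deontic closure gives O(~forward_ledger).
The contrapositive of premise 6 (O(issue_refund -> forward_ledger)) is O(~forward_ledger -> ~issue_refund), and O(~forward_ledger) is already established, so O(~issue_refund).
Premise 11 is O(~issue_refund -> escrow_audit_trail); since O(~issue_refund), deontic closure gives O(escrow_audit_trail).
Premise 10 is O(obtain_consent -> ~escrow_audit_trail); contrapositively O(escrow_audit_trail -> ~obtain_consent). Since O(escrow_audit_trail) holds, K gives O(~obtain_consent).
Premises 1, 3, 7, 8, 9 do not contribute to this derivation.
Hence ~obtain_consent is obligatory.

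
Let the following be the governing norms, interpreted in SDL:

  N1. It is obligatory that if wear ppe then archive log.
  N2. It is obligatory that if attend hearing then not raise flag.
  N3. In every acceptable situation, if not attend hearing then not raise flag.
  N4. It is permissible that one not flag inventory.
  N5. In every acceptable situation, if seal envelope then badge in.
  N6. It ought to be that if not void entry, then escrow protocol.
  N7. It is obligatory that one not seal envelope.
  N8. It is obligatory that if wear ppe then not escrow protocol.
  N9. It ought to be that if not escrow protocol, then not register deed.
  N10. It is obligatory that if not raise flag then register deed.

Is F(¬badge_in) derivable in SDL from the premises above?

No

Premise 5 is O(seal_envelope → badge_in), but O(seal_envelope) is not derivable from the premises, so it does not yield O(badge_in).
No other premise forces O(badge_in). An ideal world satisfying every premise can still have ¬badge_in true, so F(¬badge_in) is not derivable.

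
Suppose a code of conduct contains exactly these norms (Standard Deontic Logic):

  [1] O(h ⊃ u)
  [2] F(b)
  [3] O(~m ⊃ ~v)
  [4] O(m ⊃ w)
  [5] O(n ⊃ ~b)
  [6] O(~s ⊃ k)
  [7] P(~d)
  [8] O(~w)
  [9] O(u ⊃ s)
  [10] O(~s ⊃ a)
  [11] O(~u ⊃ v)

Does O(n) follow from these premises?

No

Premise 5 is O(n ⊃ ~b); even if O(~b) held, inferring O(n) would be affirming the consequent — invalid.
No other premise forces O(n). An ideal world satisfying every premise can still have n false, so O(n) is not derivable.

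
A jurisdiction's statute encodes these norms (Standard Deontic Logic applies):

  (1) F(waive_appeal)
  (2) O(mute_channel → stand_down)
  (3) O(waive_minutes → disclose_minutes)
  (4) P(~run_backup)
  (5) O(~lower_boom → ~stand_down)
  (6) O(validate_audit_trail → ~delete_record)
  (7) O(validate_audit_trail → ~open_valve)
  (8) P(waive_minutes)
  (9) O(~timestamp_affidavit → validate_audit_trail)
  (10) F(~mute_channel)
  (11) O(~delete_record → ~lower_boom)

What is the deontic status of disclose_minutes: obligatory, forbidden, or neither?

Premise 3 is O(waive_minutes → disclose_minutes), but O(waive_minutes) is not derivable from the premises (the permission P(waive_minutes) asserts only ~O(~waive_minutes), not O(waive_minutes)), so it does not yield O(disclose_minutes).
No premise or chain of K-axiom applications forces O(disclose_minutes), and none forces O(~disclose_minutes). So disclose_minutes is neither obligatory nor forbidden under these norms.

Neither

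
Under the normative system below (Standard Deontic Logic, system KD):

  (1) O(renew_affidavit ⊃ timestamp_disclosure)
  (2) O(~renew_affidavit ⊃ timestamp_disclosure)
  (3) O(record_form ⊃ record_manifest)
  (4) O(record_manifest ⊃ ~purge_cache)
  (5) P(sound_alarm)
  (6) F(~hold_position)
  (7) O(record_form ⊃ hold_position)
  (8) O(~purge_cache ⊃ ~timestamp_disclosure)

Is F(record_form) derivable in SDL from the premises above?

Premises 1 and 2 cover both cases: O(renew_affidavit ⊃ timestamp_disclosure) and O(~renew_affidavit ⊃ timestamp_disclosure). Since renew_affidavit ∨ ~renew_affidavit is a tautology, O(timestamp_disclosure) follows.
Premise 8 is O(~purge_cache ⊃ ~timestamp_disclosure); contrapositively O(timestamp_disclosure ⊃ purge_cache). Since O(timestamp_disclosure) holds, K gives O(purge_cache).
The contrapositive of premise 4 (O(record_manifest ⊃ ~purge_cache)) is O(purge_cache ⊃ ~record_manifest), and O(purge_cache) is already established, so O(~record_manifest).
Premise 3, O(record_form ⊃ record_manifest), contraposes to O(~record_manifest ⊃ ~record_form); with O(~record_manifest) we get O(~record_form).
Premises 5, 6, 7 do not contribute to this derivation.
So O(~record_form) holds, i.e. F(record_form). The claim follows.

Yes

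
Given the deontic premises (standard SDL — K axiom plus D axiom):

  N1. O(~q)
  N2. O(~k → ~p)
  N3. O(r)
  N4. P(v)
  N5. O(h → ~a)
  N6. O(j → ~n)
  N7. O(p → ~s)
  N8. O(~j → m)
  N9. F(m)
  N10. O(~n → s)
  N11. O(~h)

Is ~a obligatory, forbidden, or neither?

Neither

Premise 5 is O(h → ~a), but O(h) is not derivable from the premises, so it does not yield O(~a).
No premise or chain of K-axiom applications forces O(~a), and none forces O(a). So ~a is neither obligatory nor forbidden under these norms.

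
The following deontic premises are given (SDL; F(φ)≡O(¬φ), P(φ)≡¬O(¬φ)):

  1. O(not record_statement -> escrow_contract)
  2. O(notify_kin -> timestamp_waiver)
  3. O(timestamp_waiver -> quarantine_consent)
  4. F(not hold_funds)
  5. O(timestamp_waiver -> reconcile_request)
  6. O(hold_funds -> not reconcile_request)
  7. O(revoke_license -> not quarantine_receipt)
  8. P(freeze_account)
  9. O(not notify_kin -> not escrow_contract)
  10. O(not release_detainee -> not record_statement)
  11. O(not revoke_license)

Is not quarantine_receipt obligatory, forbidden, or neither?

Premise 7 is O(revoke_license -> not quarantine_receipt), but O(revoke_license) is not derivable from the premises, so it does not yield O(not quarantine_receipt).
No premise or chain of K-axiom applications forces O(not quarantine_receipt), and none forces O(quarantine_receipt). So not quarantine_receipt is neither obligatory nor forbidden under these norms.

Neither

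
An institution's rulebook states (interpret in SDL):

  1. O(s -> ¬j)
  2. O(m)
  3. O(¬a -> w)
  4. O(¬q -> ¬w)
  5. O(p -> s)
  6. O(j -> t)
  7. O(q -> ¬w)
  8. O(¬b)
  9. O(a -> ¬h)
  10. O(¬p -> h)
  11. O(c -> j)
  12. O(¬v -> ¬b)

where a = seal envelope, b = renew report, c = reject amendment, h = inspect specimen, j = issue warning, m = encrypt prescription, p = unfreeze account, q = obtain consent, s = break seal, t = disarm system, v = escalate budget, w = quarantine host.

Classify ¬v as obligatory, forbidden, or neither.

Premise 12 is O(¬v -> ¬b); even if O(¬b) held, inferring O(¬v) would be affirming the consequent — invalid.
No premise or chain of K-axiom applications forces O(¬v), and none forces O(v). So ¬v is neither obligatory nor forbidden under these norms.

Neither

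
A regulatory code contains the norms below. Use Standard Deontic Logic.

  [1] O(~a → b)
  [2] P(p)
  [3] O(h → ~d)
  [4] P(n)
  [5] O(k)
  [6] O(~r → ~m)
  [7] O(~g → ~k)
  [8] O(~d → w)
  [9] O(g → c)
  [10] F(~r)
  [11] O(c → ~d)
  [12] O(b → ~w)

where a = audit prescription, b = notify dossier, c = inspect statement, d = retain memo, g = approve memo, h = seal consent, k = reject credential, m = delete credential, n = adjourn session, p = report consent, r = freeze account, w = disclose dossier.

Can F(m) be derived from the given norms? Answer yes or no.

No

Premise 6 is O(~r → ~m), but O(~r) is not derivable from the premises, so it does not yield O(~m).
No other premise forces O(~m). An ideal world satisfying every premise can still have m true, so F(m) is not derivable.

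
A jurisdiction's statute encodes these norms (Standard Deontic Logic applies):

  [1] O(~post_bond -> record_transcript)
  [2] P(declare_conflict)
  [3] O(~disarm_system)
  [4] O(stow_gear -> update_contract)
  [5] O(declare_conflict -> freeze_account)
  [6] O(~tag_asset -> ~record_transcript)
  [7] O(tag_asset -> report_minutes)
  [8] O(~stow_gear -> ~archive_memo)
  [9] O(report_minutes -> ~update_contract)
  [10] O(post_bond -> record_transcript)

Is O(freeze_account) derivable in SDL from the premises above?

Premise 5 is O(declare_conflict -> freeze_account), but O(declare_conflict) is not derivable from the premises (the permission P(declare_conflict) asserts only ~O(~declare_conflict), not O(declare_conflict)), so it does not yield O(freeze_account).
No other premise forces O(freeze_account). An ideal world satisfying every premise can still have freeze_account false, so O(freeze_account) is not derivable.

No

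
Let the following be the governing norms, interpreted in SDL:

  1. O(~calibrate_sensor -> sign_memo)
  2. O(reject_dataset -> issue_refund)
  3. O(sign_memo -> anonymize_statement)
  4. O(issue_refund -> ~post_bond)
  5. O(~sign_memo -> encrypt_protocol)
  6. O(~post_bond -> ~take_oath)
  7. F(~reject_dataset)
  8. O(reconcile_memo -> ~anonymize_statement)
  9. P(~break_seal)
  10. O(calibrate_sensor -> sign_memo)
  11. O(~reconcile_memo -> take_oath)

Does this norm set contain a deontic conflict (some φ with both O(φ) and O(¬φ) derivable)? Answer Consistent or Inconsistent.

By case analysis on ~calibrate_sensor: premise 1 gives O(~calibrate_sensor -> sign_memo) and premise 10 gives O(calibrate_sensor -> sign_memo), so O(sign_memo) either way.
Premise 3 is O(sign_memo -> anonymize_statement); since O(sign_memo), deontic closure gives O(anonymize_statement).
Premise 8 is O(reconcile_memo -> ~anonymize_statement); contrapositively O(anonymize_statement -> ~reconcile_memo). Since O(anonymize_statement) holds, K gives O(~reconcile_memo).
With premise 11, O(~reconcile_memo -> take_oath), the K-axiom yields O(take_oath).
The contrapositive of premise 6 (O(~post_bond -> ~take_oath)) is O(take_oath -> post_bond), and O(take_oath) is already established, so O(post_bond).
Premise 4, O(issue_refund -> ~post_bond), contraposes to O(post_bond -> ~issue_refund); with O(post_bond) we get O(~issue_refund).
The contrapositive of premise 2 (O(reject_dataset -> issue_refund)) is O(~issue_refund -> ~reject_dataset), and O(~issue_refund) is already established, so O(~reject_dataset).
Yet premise 7 is F(~reject_dataset), i.e. O(reject_dataset).
We now have both O(~reject_dataset) and O(reject_dataset) — reject_dataset is simultaneously obligatory and forbidden, violating the D-axiom.

Inconsistent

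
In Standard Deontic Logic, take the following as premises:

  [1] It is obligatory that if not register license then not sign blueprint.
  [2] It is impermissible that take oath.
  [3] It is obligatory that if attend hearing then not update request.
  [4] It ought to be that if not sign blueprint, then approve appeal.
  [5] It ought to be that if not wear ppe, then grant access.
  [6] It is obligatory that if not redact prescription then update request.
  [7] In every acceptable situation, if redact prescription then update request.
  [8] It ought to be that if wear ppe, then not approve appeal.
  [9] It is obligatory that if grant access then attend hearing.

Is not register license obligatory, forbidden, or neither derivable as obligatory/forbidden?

Forbidden

By case analysis on redact_prescription: premise 7 gives O(redact_prescription → update_request) and premise 6 gives O(¬redact_prescription → update_request), so O(update_request) either way.
Premise 3 is O(attend_hearing → ¬update_request); contrapositively O(update_request → ¬attend_hearing). Since O(update_request) holds, K gives O(¬attend_hearing).
Premise 9 is O(grant_access → attend_hearing); contrapositively O(¬attend_hearing → ¬grant_access). Since O(¬attend_hearing) holds, K gives O(¬grant_access).
Premise 5, O(¬wear_ppe → grant_access), contraposes to O(¬grant_access → wear_ppe); with O(¬grant_access) we get O(wear_ppe).
Applying K to premise 8 (O(wear_ppe → ¬approve_appeal)) and O(wear_ppe) yields O(¬approve_appeal).
Premise 4, O(¬sign_blueprint → approve_appeal), contraposes to O(¬approve_appeal → sign_blueprint); with O(¬approve_appeal) we get O(sign_blueprint).
The contrapositive of premise 1 (O(¬register_license → ¬sign_blueprint)) is O(sign_blueprint → register_license), and O(sign_blueprint) is already established, so O(register_license).
Premise 2 does not contribute to this derivation.
Thus O(register_license), which is F(¬register_license): ¬register_license is forbidden.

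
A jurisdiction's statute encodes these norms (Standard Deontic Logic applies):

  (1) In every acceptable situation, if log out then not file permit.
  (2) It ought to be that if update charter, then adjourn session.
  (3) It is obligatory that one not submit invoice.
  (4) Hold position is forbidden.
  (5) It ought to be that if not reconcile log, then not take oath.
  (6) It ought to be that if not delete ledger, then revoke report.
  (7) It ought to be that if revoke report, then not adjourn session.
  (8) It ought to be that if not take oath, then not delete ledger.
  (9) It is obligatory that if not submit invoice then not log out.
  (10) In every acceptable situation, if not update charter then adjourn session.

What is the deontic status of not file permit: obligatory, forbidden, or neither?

Premise 1 is O(log_out → ¬file_permit), but O(log_out) is not derivable from the premises, so it does not yield O(¬file_permit).
No premise or chain of K-axiom applications forces O(¬file_permit), and none forces O(file_permit). So ¬file_permit is neither obligatory nor forbidden under these norms.

Neither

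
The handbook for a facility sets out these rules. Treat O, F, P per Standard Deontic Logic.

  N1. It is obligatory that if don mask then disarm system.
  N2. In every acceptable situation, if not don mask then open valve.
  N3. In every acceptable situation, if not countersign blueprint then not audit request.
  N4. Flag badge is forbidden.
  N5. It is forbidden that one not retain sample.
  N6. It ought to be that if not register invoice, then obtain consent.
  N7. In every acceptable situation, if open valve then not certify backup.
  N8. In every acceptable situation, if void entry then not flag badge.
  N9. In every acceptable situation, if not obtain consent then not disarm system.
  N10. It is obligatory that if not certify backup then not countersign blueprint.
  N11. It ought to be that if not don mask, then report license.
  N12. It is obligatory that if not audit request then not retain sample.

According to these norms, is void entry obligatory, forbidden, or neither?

Neither

Premise 8 is O(void_entry → ¬flag_badge); even if O(¬flag_badge) held, inferring O(void_entry) would be affirming the consequent — invalid.
No premise or chain of K-axiom applications forces O(void_entry), and none forces O(¬void_entry). So void_entry is neither obligatory nor forbidden under these norms.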